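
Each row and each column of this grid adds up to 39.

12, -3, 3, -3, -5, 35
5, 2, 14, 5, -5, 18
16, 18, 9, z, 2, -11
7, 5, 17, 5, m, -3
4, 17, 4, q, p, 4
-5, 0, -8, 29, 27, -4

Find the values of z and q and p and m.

Row 3 has 16 + 18 + 9 + 2 − 11 = 34; the blank must be 39 − 34 = 5.
Row 4 has 7 + 5 + 17 + 5 − 3 = 31; the blank must be 39 − 31 = 8.
Column 5 has -5 − 5 + 2 + 8 + 27 = 27; the blank must be 39 − 27 = 12.
Row 5 has 4 + 17 + 4 + 12 + 4 = 41; the blank must be 39 − 41 = -2.

z = 5, q = -2, p = 12, m = 8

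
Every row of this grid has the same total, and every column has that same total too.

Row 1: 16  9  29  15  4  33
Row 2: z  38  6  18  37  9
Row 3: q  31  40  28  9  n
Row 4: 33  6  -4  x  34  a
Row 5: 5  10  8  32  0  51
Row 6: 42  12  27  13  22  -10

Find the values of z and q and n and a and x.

z = -2, q = 12, n = -14, a = 37, x = 0

Rows 1 and 5 both sum to 106, so that's the common total.
The known cells in column 4 total 106, leaving 106 − 106 = 0 for the blank.
The known cells in row 2 total 108, leaving 106 − 108 = -2 for the blank.
The known cells in column 1 total 94, leaving 106 − 94 = 12 for the blank.
The known cells in row 3 total 120, leaving 106 − 120 = -14 for the blank.
The known cells in row 4 total 69, leaving 106 − 69 = 37 for the blank.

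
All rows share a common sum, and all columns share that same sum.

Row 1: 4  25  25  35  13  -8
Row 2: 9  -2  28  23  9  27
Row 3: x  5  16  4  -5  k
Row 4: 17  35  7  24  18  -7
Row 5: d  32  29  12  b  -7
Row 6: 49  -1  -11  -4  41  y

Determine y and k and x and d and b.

y = 20, k = 69, x = 5, d = 10, b = 18

Rows 1 and 2 both sum to 94, so that's the common total.
Column 5 has 13 + 9 − 5 + 18 + 41 = 76; the blank must be 94 − 76 = 18.
Row 5 has 32 + 29 + 12 + 18 − 7 = 84; the blank must be 94 − 84 = 10.
Row 6 has 49 − 1 − 11 − 4 + 41 = 74; the blank must be 94 − 74 = 20.
Column 1 has 4 + 9 + 17 + 10 + 49 = 89; the blank must be 94 − 89 = 5.
Row 3 has 5 + 5 + 16 + 4 − 5 = 25; the blank must be 94 − 25 = 69.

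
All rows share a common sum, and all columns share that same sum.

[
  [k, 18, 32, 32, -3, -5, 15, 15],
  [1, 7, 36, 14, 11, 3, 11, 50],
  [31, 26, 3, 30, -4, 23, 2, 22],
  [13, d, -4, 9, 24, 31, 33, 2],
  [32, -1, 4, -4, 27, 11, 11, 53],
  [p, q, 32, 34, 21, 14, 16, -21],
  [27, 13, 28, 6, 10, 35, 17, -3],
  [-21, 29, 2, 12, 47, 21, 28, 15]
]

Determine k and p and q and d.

k = 29, p = 21, q = 16, d = 25

Rows 2 and 3 both sum to 133, so that's the common total.
Row 4: 13 − 4 + 9 + 24 + 31 + 33 + 2 = 108, so its missing entry is 133 − 108 = 25.
Column 2: 18 + 7 + 26 + 25 − 1 + 13 + 29 = 117, so its missing entry is 133 − 117 = 16.
Row 6: 16 + 32 + 34 + 21 + 14 + 16 − 21 = 112, so its missing entry is 133 − 112 = 21.
Row 1: 18 + 32 + 32 − 3 − 5 + 15 + 15 = 104, so its missing entry is 133 − 104 = 29.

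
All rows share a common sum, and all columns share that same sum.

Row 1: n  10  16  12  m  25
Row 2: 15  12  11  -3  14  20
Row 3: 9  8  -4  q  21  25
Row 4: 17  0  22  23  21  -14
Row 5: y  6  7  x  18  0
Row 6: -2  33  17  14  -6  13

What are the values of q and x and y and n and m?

Rows 2 and 4 both sum to 69, so that's the common total.
The known cells in column 5 total 68, leaving 69 − 68 = 1 for the blank.
The known cells in row 1 total 64, leaving 69 − 64 = 5 for the blank.
The known cells in column 1 total 44, leaving 69 − 44 = 25 for the blank.
The known cells in row 5 total 56, leaving 69 − 56 = 13 for the blank.
The known cells in row 3 total 59, leaving 69 − 59 = 10 for the blank.

q = 10, x = 13, y = 25, n = 5, m = 1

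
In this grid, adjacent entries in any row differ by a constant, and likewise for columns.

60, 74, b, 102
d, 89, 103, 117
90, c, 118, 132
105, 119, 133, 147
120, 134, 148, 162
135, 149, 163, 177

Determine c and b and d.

c = 104, b = 88, d = 75

Along each row the entries change by 14 per step; down each column they change by 15.
Row 3: from 90 at column 1, stepping by 14 to column 2 gives 104.
Row 1: from 60 at column 1, stepping by 14 to column 3 gives 88.
Row 2: from 89 at column 2, stepping by 14 to column 1 gives 75.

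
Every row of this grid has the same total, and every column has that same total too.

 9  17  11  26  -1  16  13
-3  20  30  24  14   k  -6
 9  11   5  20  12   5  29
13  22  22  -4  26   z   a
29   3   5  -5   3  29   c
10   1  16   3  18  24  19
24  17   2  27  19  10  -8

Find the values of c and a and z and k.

c = 27, a = 17, z = -5, k = 12

Rows 1 and 3 both sum to 91, so that's the common total.
Row 2 has -3 + 20 + 30 + 24 + 14 − 6 = 79; the blank must be 91 − 79 = 12.
Row 5 has 29 + 3 + 5 − 5 + 3 + 29 = 64; the blank must be 91 − 64 = 27.
Column 6 has 16 + 12 + 5 + 29 + 24 + 10 = 96; the blank must be 91 − 96 = -5.
Row 4 has 13 + 22 + 22 − 4 + 26 − 5 = 74; the blank must be 91 − 74 = 17.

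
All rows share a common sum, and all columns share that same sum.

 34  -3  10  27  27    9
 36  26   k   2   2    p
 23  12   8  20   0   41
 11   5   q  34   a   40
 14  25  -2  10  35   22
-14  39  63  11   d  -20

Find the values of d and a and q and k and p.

d = 25, a = 15, q = -1, k = 26, p = 12

Rows 1 and 3 both sum to 104, so that's the common total.
Column 6 has 9 + 41 + 40 + 22 − 20 = 92; the blank must be 104 − 92 = 12.
Row 2 has 36 + 26 + 2 + 2 + 12 = 78; the blank must be 104 − 78 = 26.
Row 6 has -14 + 39 + 63 + 11 − 20 = 79; the blank must be 104 − 79 = 25.
Column 5 has 27 + 2 + 0 + 35 + 25 = 89; the blank must be 104 − 89 = 15.
Row 4 has 11 + 5 + 34 + 15 + 40 = 105; the blank must be 104 − 105 = -1.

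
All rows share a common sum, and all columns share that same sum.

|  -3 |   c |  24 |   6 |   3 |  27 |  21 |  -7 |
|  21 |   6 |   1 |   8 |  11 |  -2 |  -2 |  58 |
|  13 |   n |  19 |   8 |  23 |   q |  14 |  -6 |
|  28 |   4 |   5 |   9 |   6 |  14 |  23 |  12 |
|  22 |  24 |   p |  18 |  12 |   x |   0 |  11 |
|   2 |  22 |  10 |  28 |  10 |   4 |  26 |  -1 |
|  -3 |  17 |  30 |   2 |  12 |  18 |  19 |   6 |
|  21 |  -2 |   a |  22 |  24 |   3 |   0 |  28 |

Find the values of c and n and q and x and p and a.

Rows 2 and 4 both sum to 101, so that's the common total.
Row 1 has -3 + 24 + 6 + 3 + 27 + 21 − 7 = 71; the blank must be 101 − 71 = 30.
Column 2 has 30 + 6 + 4 + 24 + 22 + 17 − 2 = 101; the blank must be 101 − 101 = 0.
Row 8 has 21 − 2 + 22 + 24 + 3 + 0 + 28 = 96; the blank must be 101 − 96 = 5.
Column 3 has 24 + 1 + 19 + 5 + 10 + 30 + 5 = 94; the blank must be 101 − 94 = 7.
Row 5 has 22 + 24 + 7 + 18 + 12 + 0 + 11 = 94; the blank must be 101 − 94 = 7.
Row 3 has 13 + 0 + 19 + 8 + 23 + 14 − 6 = 71; the blank must be 101 − 71 = 30.

c = 30, n = 0, q = 30, x = 7, p = 7, a = 5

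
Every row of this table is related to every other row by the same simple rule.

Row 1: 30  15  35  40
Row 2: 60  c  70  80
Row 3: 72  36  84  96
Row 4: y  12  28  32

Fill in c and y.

Each row is a constant multiple of every other row — this is a multiplication table with the headers hidden.
Row 2 is 80/40 = 2/1 times row 1, so its entry in column 2 is 15 × 2/1 = 30.
Row 4 is 32/40 = 4/5 times row 1, so its entry in column 1 is 30 × 4/5 = 24.

c = 30, y = 24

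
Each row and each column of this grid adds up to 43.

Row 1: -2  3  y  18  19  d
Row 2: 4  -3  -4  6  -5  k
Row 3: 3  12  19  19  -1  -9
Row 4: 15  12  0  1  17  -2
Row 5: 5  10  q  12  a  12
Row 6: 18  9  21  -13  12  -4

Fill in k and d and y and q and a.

The known cells in column 5 total 42, leaving 43 − 42 = 1 for the blank.
The known cells in row 2 total -2, leaving 43 − (-2) = 45 for the blank.
The known cells in row 5 total 40, leaving 43 − 40 = 3 for the blank.
The known cells in column 3 total 39, leaving 43 − 39 = 4 for the blank.
The known cells in row 1 total 42, leaving 43 − 42 = 1 for the blank.

k = 45, d = 1, y = 4, q = 3, a = 1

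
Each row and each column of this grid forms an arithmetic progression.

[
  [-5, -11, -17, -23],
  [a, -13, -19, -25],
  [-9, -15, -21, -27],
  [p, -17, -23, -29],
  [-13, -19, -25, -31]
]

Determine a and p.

a = -7, p = -11

Along each row the entries change by -6 per step; down each column they change by -2.
Row 2: from -13 at column 2, stepping by -6 to column 1 gives -7.
Row 4: from -17 at column 2, stepping by -6 to column 1 gives -11.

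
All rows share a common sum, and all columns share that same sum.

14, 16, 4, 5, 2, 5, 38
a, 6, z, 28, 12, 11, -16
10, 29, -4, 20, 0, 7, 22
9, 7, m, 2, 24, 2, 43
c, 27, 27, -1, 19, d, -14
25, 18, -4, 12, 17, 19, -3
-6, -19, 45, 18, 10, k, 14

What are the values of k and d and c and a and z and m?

Rows 1 and 3 both sum to 84, so that's the common total.
The known cells in row 7 total 62, leaving 84 − 62 = 22 for the blank.
The known cells in column 6 total 66, leaving 84 − 66 = 18 for the blank.
The known cells in row 5 total 76, leaving 84 − 76 = 8 for the blank.
The known cells in column 1 total 60, leaving 84 − 60 = 24 for the blank.
The known cells in row 2 total 65, leaving 84 − 65 = 19 for the blank.
The known cells in row 4 total 87, leaving 84 − 87 = -3 for the blank.

k = 22, d = 18, c = 8, a = 24, z = 19, m = -3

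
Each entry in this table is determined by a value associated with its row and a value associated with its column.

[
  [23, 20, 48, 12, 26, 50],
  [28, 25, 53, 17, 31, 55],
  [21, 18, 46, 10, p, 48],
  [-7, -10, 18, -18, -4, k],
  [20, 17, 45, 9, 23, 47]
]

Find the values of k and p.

k = 20, p = 24

The difference between any two rows is the same in every column — this is an addition table with the headers hidden.
Row 4 minus row 1 is -18 − 12 = -30, so its entry in column 6 is 50 + (-30) = 20.
Row 3 minus row 1 is 10 − 12 = -2, so its entry in column 5 is 26 + (-2) = 24.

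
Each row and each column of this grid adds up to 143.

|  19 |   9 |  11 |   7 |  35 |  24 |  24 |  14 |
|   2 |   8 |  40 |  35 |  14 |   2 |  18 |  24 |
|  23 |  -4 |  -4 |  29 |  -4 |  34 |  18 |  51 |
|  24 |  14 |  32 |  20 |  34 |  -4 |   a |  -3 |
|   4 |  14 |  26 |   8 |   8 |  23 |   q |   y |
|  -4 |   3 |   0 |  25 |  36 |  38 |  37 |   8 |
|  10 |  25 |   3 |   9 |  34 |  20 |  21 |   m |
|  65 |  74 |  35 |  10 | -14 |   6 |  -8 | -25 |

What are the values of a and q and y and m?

a = 26, q = 7, y = 53, m = 21

Row 7 has 10 + 25 + 3 + 9 + 34 + 20 + 21 = 122; the blank must be 143 − 122 = 21.
Column 8 has 14 + 24 + 51 − 3 + 8 + 21 − 25 = 90; the blank must be 143 − 90 = 53.
Row 5 has 4 + 14 + 26 + 8 + 8 + 23 + 53 = 136; the blank must be 143 − 136 = 7.
Row 4 has 24 + 14 + 32 + 20 + 34 − 4 − 3 = 117; the blank must be 143 − 117 = 26.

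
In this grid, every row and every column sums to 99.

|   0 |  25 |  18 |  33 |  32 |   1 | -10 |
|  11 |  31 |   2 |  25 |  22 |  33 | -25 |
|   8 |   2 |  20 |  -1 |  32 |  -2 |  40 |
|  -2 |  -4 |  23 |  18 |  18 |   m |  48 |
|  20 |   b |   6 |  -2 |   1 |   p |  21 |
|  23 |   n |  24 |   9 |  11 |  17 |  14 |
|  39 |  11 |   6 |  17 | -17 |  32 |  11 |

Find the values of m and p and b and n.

m = -2, p = 20, b = 33, n = 1

Row 6: 23 + 24 + 9 + 11 + 17 + 14 = 98, so its missing entry is 99 − 98 = 1.
Column 2: 25 + 31 + 2 − 4 + 1 + 11 = 66, so its missing entry is 99 − 66 = 33.
Row 5: 20 + 33 + 6 − 2 + 1 + 21 = 79, so its missing entry is 99 − 79 = 20.
Row 4: -2 − 4 + 23 + 18 + 18 + 48 = 101, so its missing entry is 99 − 101 = -2.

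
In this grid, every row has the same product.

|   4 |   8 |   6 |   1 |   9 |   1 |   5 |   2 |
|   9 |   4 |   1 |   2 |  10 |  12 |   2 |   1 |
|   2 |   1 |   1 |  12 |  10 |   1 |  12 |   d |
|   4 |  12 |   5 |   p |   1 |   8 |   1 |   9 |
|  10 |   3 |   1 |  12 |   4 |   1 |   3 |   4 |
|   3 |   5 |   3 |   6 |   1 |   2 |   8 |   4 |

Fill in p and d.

Rows 2 and 5 each multiply to 17280, so every row has product 17280.
Row 4: 4×12×5×1×8×1×9 = 17280, so the missing entry is 17280 ÷ 17280 = 1.
Row 3: 2×1×1×12×10×1×12 = 2880, so the missing entry is 17280 ÷ 2880 = 6.

p = 1, d = 6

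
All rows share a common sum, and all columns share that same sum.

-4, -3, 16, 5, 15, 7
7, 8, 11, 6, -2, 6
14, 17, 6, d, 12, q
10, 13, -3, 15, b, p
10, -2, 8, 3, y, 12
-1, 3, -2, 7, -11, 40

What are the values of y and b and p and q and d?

y = 5, b = 17, p = -16, q = -13, d = 0

Rows 1 and 2 both sum to 36, so that's the common total.
Row 5: 10 − 2 + 8 + 3 + 12 = 31, so its missing entry is 36 − 31 = 5.
Column 5: 15 − 2 + 12 + 5 − 11 = 19, so its missing entry is 36 − 19 = 17.
Column 4: 5 + 6 + 15 + 3 + 7 = 36, so its missing entry is 36 − 36 = 0.
Row 3: 14 + 17 + 6 + 0 + 12 = 49, so its missing entry is 36 − 49 = -13.
Row 4: 10 + 13 − 3 + 15 + 17 = 52, so its missing entry is 36 − 52 = -16.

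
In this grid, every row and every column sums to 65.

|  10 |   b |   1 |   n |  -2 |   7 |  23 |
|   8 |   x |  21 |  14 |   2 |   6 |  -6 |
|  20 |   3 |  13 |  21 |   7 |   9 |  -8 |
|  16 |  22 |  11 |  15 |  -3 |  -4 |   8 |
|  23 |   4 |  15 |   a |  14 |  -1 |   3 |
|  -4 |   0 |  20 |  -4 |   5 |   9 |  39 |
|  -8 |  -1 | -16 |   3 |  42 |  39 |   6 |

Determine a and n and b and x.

Row 2 has 8 + 21 + 14 + 2 + 6 − 6 = 45; the blank must be 65 − 45 = 20.
Column 2 has 20 + 3 + 22 + 4 + 0 − 1 = 48; the blank must be 65 − 48 = 17.
Row 1 has 10 + 17 + 1 − 2 + 7 + 23 = 56; the blank must be 65 − 56 = 9.
Row 5 has 23 + 4 + 15 + 14 − 1 + 3 = 58; the blank must be 65 − 58 = 7.

a = 7, n = 9, b = 17, x = 20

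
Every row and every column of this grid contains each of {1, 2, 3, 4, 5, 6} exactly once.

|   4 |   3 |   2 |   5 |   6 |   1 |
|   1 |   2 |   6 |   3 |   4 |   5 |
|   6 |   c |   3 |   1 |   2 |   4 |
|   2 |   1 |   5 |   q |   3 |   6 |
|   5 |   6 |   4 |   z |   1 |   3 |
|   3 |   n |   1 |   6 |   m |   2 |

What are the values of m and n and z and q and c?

At (row 3, col 2): row 3 already has {1, 2, 3, 4, 6}, so the value is 5.
Cell (5,4): row 5 already has {1, 3, 4, 5, 6} → 2.
At (row 6, col 5): column 5 already has {1, 2, 3, 4, 6}, so the value is 5.
Cell (6,2): row 6 already has {1, 2, 3, 5, 6} → 4.
Cell (4,4): row 4 already has {1, 2, 3, 5, 6} → 4.

m = 5, n = 4, z = 2, q = 4, c = 5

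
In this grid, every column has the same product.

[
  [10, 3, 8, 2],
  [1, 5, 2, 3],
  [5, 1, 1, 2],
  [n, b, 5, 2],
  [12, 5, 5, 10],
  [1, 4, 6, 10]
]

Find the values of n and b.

n = 4, b = 8

Columns 3 and 4 each multiply to 2400, so every column has product 2400.
Column 1: 10×1×5×12×1 = 600, so the missing entry is 2400 ÷ 600 = 4.
Column 2: 3×5×1×5×4 = 300, so the missing entry is 2400 ÷ 300 = 8.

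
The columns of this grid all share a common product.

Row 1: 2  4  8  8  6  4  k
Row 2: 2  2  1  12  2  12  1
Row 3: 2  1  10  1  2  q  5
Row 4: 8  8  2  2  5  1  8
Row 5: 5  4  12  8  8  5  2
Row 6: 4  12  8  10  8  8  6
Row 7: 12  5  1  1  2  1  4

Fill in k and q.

k = 8, q = 8

Columns 3 and 4 each multiply to 15360, so every column has product 15360.
Column 7: 1×5×8×2×6×4 = 1920, so the missing entry is 15360 ÷ 1920 = 8.
Column 6: 4×12×1×5×8×1 = 1920, so the missing entry is 15360 ÷ 1920 = 8.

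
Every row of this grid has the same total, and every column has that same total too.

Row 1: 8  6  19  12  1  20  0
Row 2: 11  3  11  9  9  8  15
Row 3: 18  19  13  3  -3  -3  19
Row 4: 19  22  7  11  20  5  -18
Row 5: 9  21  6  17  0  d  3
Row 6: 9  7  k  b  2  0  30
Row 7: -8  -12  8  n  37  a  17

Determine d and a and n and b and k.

Rows 1 and 2 both sum to 66, so that's the common total.
The known cells in row 5 total 56, leaving 66 − 56 = 10 for the blank.
The known cells in column 6 total 40, leaving 66 − 40 = 26 for the blank.
The known cells in row 7 total 68, leaving 66 − 68 = -2 for the blank.
The known cells in column 4 total 50, leaving 66 − 50 = 16 for the blank.
The known cells in row 6 total 64, leaving 66 − 64 = 2 for the blank.

d = 10, a = 26, n = -2, b = 16, k = 2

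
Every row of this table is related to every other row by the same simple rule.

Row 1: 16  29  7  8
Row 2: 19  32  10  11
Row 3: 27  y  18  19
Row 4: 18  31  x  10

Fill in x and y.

x = 9, y = 40

The difference between any two rows is the same in every column — this is an addition table with the headers hidden.
Row 4 minus row 1 is 10 − 8 = 2, so its entry in column 3 is 7 + 2 = 9.
Row 3 minus row 1 is 19 − 8 = 11, so its entry in column 2 is 29 + 11 = 40.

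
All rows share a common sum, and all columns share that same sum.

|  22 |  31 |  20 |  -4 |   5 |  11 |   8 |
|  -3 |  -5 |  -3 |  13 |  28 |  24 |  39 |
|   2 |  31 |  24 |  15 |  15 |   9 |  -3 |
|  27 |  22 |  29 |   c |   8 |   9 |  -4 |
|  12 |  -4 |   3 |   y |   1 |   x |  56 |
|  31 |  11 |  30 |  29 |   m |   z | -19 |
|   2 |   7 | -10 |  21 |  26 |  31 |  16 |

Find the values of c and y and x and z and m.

c = 2, y = 17, x = 8, z = 1, m = 10

Rows 1 and 2 both sum to 93, so that's the common total.
The known cells in column 5 total 83, leaving 93 − 83 = 10 for the blank.
The known cells in row 6 total 92, leaving 93 − 92 = 1 for the blank.
The known cells in column 6 total 85, leaving 93 − 85 = 8 for the blank.
The known cells in row 5 total 76, leaving 93 − 76 = 17 for the blank.
The known cells in row 4 total 91, leaving 93 − 91 = 2 for the blank.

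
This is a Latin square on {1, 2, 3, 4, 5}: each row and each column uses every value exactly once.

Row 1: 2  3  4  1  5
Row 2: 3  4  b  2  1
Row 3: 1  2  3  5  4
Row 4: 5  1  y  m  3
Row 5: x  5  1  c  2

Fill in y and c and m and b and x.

For row 2, column 3: row 2 already has {1, 2, 3, 4}; that leaves 5.
Cell (5,1): column 1 already has {1, 2, 3, 5} → 4.
For row 5, column 4: row 5 already has {1, 2, 4, 5}; that leaves 3.
For row 4, column 4: column 4 already has {1, 2, 3, 5}; that leaves 4.
Cell (4,3): row 4 already has {1, 3, 4, 5} → 2.

y = 2, c = 3, m = 4, b = 5, x = 4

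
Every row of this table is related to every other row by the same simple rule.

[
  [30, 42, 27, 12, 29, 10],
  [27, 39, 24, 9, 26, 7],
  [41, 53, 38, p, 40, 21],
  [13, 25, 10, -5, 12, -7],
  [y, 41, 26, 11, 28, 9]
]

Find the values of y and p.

y = 29, p = 23

The difference between any two rows is the same in every column — this is an addition table with the headers hidden.
Row 5 minus row 1 is 41 − 42 = -1, so its entry in column 1 is 30 + (-1) = 29.
Row 3 minus row 1 is 53 − 42 = 11, so its entry in column 4 is 12 + 11 = 23.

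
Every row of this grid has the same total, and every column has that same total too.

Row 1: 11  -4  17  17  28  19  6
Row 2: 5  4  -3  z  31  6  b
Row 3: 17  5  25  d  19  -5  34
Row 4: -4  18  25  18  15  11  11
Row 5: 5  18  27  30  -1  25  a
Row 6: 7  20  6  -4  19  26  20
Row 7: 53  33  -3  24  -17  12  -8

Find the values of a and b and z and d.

a = -10, b = 41, z = 10, d = -1

Rows 1 and 4 both sum to 94, so that's the common total.
The known cells in row 3 total 95, leaving 94 − 95 = -1 for the blank.
The known cells in row 5 total 104, leaving 94 − 104 = -10 for the blank.
The known cells in column 7 total 53, leaving 94 − 53 = 41 for the blank.
The known cells in row 2 total 84, leaving 94 − 84 = 10 for the blank.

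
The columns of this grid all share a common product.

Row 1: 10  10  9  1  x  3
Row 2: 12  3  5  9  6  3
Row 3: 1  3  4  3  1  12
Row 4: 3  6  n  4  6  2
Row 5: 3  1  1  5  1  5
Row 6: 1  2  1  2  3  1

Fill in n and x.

n = 6, x = 10

Columns 4 and 6 each multiply to 1080, so every column has product 1080.
Column 3: 9×5×4×1×1 = 180, so the missing entry is 1080 ÷ 180 = 6.
Column 5: 6×1×6×1×3 = 108, so the missing entry is 1080 ÷ 108 = 10.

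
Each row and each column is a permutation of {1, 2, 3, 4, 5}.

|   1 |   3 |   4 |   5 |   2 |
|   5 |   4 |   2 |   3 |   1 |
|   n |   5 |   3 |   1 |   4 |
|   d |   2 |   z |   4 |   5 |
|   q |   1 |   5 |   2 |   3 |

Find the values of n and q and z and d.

For row 4, column 3: column 3 already has {2, 3, 4, 5}; that leaves 1.
For row 5, column 1: row 5 already has {1, 2, 3, 5}; that leaves 4.
Cell (3,1): row 3 already has {1, 3, 4, 5} → 2.
At (row 4, col 1): row 4 already has {1, 2, 4, 5}, so the value is 3.

n = 2, q = 4, z = 1, d = 3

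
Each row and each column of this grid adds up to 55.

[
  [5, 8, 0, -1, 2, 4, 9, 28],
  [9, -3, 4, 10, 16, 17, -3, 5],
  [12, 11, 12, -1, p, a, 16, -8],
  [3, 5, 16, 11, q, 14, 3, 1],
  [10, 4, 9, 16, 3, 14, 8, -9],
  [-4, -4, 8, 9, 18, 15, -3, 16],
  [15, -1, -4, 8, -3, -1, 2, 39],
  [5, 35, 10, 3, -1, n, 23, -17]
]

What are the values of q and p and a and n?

Row 4 has 3 + 5 + 16 + 11 + 14 + 3 + 1 = 53; the blank must be 55 − 53 = 2.
Column 5 has 2 + 16 + 2 + 3 + 18 − 3 − 1 = 37; the blank must be 55 − 37 = 18.
Row 3 has 12 + 11 + 12 − 1 + 18 + 16 − 8 = 60; the blank must be 55 − 60 = -5.
Row 8 has 5 + 35 + 10 + 3 − 1 + 23 − 17 = 58; the blank must be 55 − 58 = -3.

q = 2, p = 18, a = -5, n = -3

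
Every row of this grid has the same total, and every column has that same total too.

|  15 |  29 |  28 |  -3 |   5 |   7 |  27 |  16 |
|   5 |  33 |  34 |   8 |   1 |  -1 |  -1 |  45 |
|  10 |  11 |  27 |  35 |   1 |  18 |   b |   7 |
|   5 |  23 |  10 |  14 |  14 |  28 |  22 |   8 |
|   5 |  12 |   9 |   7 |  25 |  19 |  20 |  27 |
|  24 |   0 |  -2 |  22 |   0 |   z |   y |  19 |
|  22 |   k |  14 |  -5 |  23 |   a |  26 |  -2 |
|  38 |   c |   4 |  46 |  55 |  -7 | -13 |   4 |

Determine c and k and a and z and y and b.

Rows 1 and 2 both sum to 124, so that's the common total.
The known cells in row 8 total 127, leaving 124 − 127 = -3 for the blank.
The known cells in column 2 total 105, leaving 124 − 105 = 19 for the blank.
The known cells in row 7 total 97, leaving 124 − 97 = 27 for the blank.
The known cells in column 6 total 91, leaving 124 − 91 = 33 for the blank.
The known cells in row 3 total 109, leaving 124 − 109 = 15 for the blank.
The known cells in row 6 total 96, leaving 124 − 96 = 28 for the blank.

c = -3, k = 19, a = 27, z = 33, y = 28, b = 15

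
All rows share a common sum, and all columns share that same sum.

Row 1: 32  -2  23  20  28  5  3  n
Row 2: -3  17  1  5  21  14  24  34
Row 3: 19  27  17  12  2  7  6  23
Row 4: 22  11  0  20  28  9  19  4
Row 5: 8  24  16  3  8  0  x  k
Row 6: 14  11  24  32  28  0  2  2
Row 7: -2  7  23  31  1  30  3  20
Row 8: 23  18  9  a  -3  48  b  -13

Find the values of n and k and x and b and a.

n = 4, k = 39, x = 15, b = 41, a = -10

Rows 2 and 3 both sum to 113, so that's the common total.
Row 1 has 32 − 2 + 23 + 20 + 28 + 5 + 3 = 109; the blank must be 113 − 109 = 4.
Column 4 has 20 + 5 + 12 + 20 + 3 + 32 + 31 = 123; the blank must be 113 − 123 = -10.
Row 8 has 23 + 18 + 9 − 10 − 3 + 48 − 13 = 72; the blank must be 113 − 72 = 41.
Column 7 has 3 + 24 + 6 + 19 + 2 + 3 + 41 = 98; the blank must be 113 − 98 = 15.
Row 5 has 8 + 24 + 16 + 3 + 8 + 0 + 15 = 74; the blank must be 113 − 74 = 39.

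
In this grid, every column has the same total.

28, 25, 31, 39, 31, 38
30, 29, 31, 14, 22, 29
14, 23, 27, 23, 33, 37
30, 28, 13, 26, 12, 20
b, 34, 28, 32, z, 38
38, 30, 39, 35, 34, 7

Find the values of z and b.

z = 37, b = 29

The complete columns each total 169.
Column 5 is missing 169 − 132 = 37 (since 31 + 22 + 33 + 12 + 34 = 132).
Column 1 is missing 169 − 140 = 29 (since 28 + 30 + 14 + 30 + 38 = 140).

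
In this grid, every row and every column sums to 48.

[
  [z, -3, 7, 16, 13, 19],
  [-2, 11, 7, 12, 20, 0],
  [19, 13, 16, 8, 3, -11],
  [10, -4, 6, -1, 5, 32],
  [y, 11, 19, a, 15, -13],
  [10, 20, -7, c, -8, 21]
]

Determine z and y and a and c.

z = -4, y = 15, a = 1, c = 12

Row 6 has 10 + 20 − 7 − 8 + 21 = 36; the blank must be 48 − 36 = 12.
Column 4 has 16 + 12 + 8 − 1 + 12 = 47; the blank must be 48 − 47 = 1.
Row 5 has 11 + 19 + 1 + 15 − 13 = 33; the blank must be 48 − 33 = 15.
Row 1 has -3 + 7 + 16 + 13 + 19 = 52; the blank must be 48 − 52 = -4.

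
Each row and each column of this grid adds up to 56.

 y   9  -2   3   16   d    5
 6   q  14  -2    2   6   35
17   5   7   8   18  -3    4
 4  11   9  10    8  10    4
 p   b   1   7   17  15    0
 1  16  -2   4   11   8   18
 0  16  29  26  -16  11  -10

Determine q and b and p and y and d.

The known cells in row 2 total 61, leaving 56 − 61 = -5 for the blank.
The known cells in column 6 total 47, leaving 56 − 47 = 9 for the blank.
The known cells in row 1 total 40, leaving 56 − 40 = 16 for the blank.
The known cells in column 1 total 44, leaving 56 − 44 = 12 for the blank.
The known cells in row 5 total 52, leaving 56 − 52 = 4 for the blank.

q = -5, b = 4, p = 12, y = 16, d = 9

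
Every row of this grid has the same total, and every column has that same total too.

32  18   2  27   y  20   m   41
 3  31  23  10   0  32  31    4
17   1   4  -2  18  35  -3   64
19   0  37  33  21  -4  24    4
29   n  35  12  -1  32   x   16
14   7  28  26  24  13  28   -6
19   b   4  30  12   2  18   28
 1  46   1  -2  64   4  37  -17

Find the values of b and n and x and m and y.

b = 21, n = 10, x = 1, m = -2, y = -4

Rows 2 and 3 both sum to 134, so that's the common total.
Column 5 has 0 + 18 + 21 − 1 + 24 + 12 + 64 = 138; the blank must be 134 − 138 = -4.
Row 7 has 19 + 4 + 30 + 12 + 2 + 18 + 28 = 113; the blank must be 134 − 113 = 21.
Row 1 has 32 + 18 + 2 + 27 − 4 + 20 + 41 = 136; the blank must be 134 − 136 = -2.
Column 7 has -2 + 31 − 3 + 24 + 28 + 18 + 37 = 133; the blank must be 134 − 133 = 1.
Row 5 has 29 + 35 + 12 − 1 + 32 + 1 + 16 = 124; the blank must be 134 − 124 = 10.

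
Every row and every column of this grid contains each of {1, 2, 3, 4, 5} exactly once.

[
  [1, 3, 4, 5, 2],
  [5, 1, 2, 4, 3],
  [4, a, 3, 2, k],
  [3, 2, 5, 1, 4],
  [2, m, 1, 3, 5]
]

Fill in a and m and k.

a = 5, m = 4, k = 1

Cell (3,5): column 5 already has {2, 3, 4, 5} → 1.
For row 5, column 2: row 5 already has {1, 2, 3, 5}; that leaves 4.
For row 3, column 2: row 3 already has {1, 2, 3, 4}; that leaves 5.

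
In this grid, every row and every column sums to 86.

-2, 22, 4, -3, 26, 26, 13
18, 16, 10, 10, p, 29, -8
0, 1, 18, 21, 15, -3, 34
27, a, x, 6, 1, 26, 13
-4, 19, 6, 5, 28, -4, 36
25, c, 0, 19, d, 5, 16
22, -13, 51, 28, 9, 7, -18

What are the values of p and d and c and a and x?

Row 2 has 18 + 16 + 10 + 10 + 29 − 8 = 75; the blank must be 86 − 75 = 11.
Column 5 has 26 + 11 + 15 + 1 + 28 + 9 = 90; the blank must be 86 − 90 = -4.
Row 6 has 25 + 0 + 19 − 4 + 5 + 16 = 61; the blank must be 86 − 61 = 25.
Column 2 has 22 + 16 + 1 + 19 + 25 − 13 = 70; the blank must be 86 − 70 = 16.
Row 4 has 27 + 16 + 6 + 1 + 26 + 13 = 89; the blank must be 86 − 89 = -3.

p = 11, d = -4, c = 25, a = 16, x = -3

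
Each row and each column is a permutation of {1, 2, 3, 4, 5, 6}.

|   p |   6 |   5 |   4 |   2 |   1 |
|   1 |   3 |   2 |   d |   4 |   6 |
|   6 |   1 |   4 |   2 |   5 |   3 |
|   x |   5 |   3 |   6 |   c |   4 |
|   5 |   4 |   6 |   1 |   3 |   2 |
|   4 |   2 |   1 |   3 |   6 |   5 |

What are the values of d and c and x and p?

d = 5, c = 1, x = 2, p = 3

At (row 2, col 4): row 2 already has {1, 2, 3, 4, 6}, so the value is 5.
For row 4, column 5: column 5 already has {2, 3, 4, 5, 6}; that leaves 1.
For row 4, column 1: row 4 already has {1, 3, 4, 5, 6}; that leaves 2.
At (row 1, col 1): row 1 already has {1, 2, 4, 5, 6}, so the value is 3.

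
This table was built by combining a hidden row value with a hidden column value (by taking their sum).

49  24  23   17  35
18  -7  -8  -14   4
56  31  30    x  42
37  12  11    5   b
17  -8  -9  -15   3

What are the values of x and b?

The difference between any two rows is the same in every column — this is an addition table with the headers hidden.
Row 3 minus row 1 is 56 − 49 = 7, so its entry in column 4 is 17 + 7 = 24.
Row 4 minus row 1 is 37 − 49 = -12, so its entry in column 5 is 35 + (-12) = 23.

x = 24, b = 23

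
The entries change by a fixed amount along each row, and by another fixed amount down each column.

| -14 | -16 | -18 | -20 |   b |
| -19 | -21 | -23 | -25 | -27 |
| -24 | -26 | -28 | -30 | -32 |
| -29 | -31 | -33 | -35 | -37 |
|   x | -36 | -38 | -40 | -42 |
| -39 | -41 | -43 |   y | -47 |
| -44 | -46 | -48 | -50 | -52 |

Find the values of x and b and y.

x = -34, b = -22, y = -45

Along each row the entries change by -2 per step; down each column they change by -5.
Row 5: from -36 at column 2, stepping by -2 to column 1 gives -34.
Row 1: from -14 at column 1, stepping by -2 to column 5 gives -22.
Row 6: from -39 at column 1, stepping by -2 to column 4 gives -45.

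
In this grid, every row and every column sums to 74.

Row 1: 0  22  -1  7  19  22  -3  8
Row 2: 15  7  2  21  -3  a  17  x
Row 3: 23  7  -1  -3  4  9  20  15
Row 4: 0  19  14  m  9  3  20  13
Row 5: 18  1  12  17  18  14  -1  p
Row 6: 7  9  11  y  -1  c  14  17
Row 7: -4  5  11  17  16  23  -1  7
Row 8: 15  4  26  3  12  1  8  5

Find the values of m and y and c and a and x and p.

The known cells in row 4 total 78, leaving 74 − 78 = -4 for the blank.
The known cells in column 4 total 58, leaving 74 − 58 = 16 for the blank.
The known cells in row 6 total 73, leaving 74 − 73 = 1 for the blank.
The known cells in column 6 total 73, leaving 74 − 73 = 1 for the blank.
The known cells in row 2 total 60, leaving 74 − 60 = 14 for the blank.
The known cells in row 5 total 79, leaving 74 − 79 = -5 for the blank.

m = -4, y = 16, c = 1, a = 1, x = 14, p = -5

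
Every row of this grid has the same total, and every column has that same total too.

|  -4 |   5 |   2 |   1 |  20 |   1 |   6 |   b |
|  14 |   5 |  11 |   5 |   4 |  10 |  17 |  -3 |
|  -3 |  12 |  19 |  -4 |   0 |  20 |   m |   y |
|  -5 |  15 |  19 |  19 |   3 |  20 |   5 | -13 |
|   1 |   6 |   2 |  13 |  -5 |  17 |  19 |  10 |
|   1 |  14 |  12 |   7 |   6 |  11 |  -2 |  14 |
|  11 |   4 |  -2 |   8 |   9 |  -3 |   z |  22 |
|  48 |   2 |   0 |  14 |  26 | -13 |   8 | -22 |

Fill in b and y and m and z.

b = 32, y = 23, m = -4, z = 14

Rows 2 and 4 both sum to 63, so that's the common total.
Row 7 has 11 + 4 − 2 + 8 + 9 − 3 + 22 = 49; the blank must be 63 − 49 = 14.
Row 1 has -4 + 5 + 2 + 1 + 20 + 1 + 6 = 31; the blank must be 63 − 31 = 32.
Column 7 has 6 + 17 + 5 + 19 − 2 + 14 + 8 = 67; the blank must be 63 − 67 = -4.
Row 3 has -3 + 12 + 19 − 4 + 0 + 20 − 4 = 40; the blank must be 63 − 40 = 23.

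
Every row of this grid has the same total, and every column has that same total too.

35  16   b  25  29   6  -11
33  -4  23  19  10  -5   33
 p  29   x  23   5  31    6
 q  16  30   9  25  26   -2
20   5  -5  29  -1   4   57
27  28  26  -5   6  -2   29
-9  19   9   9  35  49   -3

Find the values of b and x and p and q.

Rows 2 and 5 both sum to 109, so that's the common total.
The known cells in row 1 total 100, leaving 109 − 100 = 9 for the blank.
The known cells in row 4 total 104, leaving 109 − 104 = 5 for the blank.
The known cells in column 1 total 111, leaving 109 − 111 = -2 for the blank.
The known cells in row 3 total 92, leaving 109 − 92 = 17 for the blank.

b = 9, x = 17, p = -2, q = 5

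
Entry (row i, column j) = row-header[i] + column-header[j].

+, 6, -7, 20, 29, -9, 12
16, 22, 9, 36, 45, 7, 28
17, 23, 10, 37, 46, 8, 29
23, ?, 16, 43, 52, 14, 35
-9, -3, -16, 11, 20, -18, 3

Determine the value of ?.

29

23 + 6 = 29.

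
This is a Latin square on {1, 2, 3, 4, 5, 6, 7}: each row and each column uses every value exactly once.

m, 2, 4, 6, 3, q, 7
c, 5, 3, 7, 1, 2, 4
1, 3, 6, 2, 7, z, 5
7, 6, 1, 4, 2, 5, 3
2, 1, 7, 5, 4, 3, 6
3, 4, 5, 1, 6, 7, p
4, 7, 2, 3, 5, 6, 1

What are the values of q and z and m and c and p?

q = 1, z = 4, m = 5, c = 6, p = 2

Cell (6,7): row 6 already has {1, 3, 4, 5, 6, 7} → 2.
For row 2, column 1: row 2 already has {1, 2, 3, 4, 5, 7}; that leaves 6.
For row 1, column 1: column 1 already has {1, 2, 3, 4, 6, 7}; that leaves 5.
For row 1, column 6: row 1 already has {2, 3, 4, 5, 6, 7}; that leaves 1.
Cell (3,6): row 3 already has {1, 2, 3, 5, 6, 7} → 4.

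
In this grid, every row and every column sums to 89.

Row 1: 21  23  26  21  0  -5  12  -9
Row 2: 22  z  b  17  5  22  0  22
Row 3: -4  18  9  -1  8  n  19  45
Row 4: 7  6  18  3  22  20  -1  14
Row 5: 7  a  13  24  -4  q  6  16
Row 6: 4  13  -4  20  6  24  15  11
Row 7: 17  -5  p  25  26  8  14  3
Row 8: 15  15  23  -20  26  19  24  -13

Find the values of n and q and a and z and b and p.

n = -5, q = 6, a = 21, z = -2, b = 3, p = 1

Row 7: 17 − 5 + 25 + 26 + 8 + 14 + 3 = 88, so its missing entry is 89 − 88 = 1.
Column 3: 26 + 9 + 18 + 13 − 4 + 1 + 23 = 86, so its missing entry is 89 − 86 = 3.
Row 2: 22 + 3 + 17 + 5 + 22 + 0 + 22 = 91, so its missing entry is 89 − 91 = -2.
Row 3: -4 + 18 + 9 − 1 + 8 + 19 + 45 = 94, so its missing entry is 89 − 94 = -5.
Column 6: -5 + 22 − 5 + 20 + 24 + 8 + 19 = 83, so its missing entry is 89 − 83 = 6.
Row 5: 7 + 13 + 24 − 4 + 6 + 6 + 16 = 68, so its missing entry is 89 − 68 = 21.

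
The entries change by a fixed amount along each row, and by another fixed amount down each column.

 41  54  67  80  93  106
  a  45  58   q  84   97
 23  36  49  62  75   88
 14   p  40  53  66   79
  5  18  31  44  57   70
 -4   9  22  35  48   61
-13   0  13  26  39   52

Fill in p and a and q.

Along each row the entries change by 13 per step; down each column they change by -9.
Row 4: from 14 at column 1, stepping by 13 to column 2 gives 27.
Row 2: from 45 at column 2, stepping by 13 to column 1 gives 32.
Row 2: from 45 at column 2, stepping by 13 to column 4 gives 71.

p = 27, a = 32, q = 71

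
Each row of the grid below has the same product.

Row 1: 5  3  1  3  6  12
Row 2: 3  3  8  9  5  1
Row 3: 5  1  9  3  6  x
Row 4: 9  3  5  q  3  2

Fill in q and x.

q = 4, x = 4

Rows 1 and 2 each multiply to 3240, so every row has product 3240.
Row 4: 9×3×5×3×2 = 810, so the missing entry is 3240 ÷ 810 = 4.
Row 3: 5×1×9×3×6 = 810, so the missing entry is 3240 ÷ 810 = 4.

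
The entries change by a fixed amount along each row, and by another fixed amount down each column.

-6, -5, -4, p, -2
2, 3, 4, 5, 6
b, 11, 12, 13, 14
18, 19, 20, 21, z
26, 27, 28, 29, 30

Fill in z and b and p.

Along each row the entries change by 1 per step; down each column they change by 8.
Row 4: from 18 at column 1, stepping by 1 to column 5 gives 22.
Row 3: from 11 at column 2, stepping by 1 to column 1 gives 10.
Row 1: from -6 at column 1, stepping by 1 to column 4 gives -3.

z = 22, b = 10, p = -3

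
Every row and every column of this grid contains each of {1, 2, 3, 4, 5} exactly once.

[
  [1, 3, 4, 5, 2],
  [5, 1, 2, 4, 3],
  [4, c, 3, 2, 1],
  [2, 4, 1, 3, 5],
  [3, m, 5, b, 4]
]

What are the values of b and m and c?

For row 3, column 2: row 3 already has {1, 2, 3, 4}; that leaves 5.
For row 5, column 2: column 2 already has {1, 3, 4, 5}; that leaves 2.
Cell (5,4): row 5 already has {2, 3, 4, 5} → 1.

b = 1, m = 2, c = 5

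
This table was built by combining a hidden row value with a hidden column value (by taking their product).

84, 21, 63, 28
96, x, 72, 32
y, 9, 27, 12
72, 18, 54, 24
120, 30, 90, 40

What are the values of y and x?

y = 36, x = 24

Each row is a constant multiple of every other row — this is a multiplication table with the headers hidden.
Row 3 is 12/28 = 3/7 times row 1, so its entry in column 1 is 84 × 3/7 = 36.
Row 2 is 32/28 = 8/7 times row 1, so its entry in column 2 is 21 × 8/7 = 24.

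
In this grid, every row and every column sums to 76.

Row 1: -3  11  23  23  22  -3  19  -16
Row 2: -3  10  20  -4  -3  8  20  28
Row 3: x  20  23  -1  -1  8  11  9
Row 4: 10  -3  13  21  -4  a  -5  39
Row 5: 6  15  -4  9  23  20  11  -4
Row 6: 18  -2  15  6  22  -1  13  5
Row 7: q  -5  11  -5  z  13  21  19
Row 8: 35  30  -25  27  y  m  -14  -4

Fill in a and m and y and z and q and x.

Row 3: 20 + 23 − 1 − 1 + 8 + 11 + 9 = 69, so its missing entry is 76 − 69 = 7.
Column 1: -3 − 3 + 7 + 10 + 6 + 18 + 35 = 70, so its missing entry is 76 − 70 = 6.
Row 7: 6 − 5 + 11 − 5 + 13 + 21 + 19 = 60, so its missing entry is 76 − 60 = 16.
Column 5: 22 − 3 − 1 − 4 + 23 + 22 + 16 = 75, so its missing entry is 76 − 75 = 1.
Row 8: 35 + 30 − 25 + 27 + 1 − 14 − 4 = 50, so its missing entry is 76 − 50 = 26.
Row 4: 10 − 3 + 13 + 21 − 4 − 5 + 39 = 71, so its missing entry is 76 − 71 = 5.

a = 5, m = 26, y = 1, z = 16, q = 6, x = 7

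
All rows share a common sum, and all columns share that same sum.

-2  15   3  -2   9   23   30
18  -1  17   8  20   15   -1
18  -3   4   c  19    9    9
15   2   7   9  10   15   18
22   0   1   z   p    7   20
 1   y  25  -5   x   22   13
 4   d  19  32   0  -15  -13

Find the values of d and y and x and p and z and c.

Rows 1 and 2 both sum to 76, so that's the common total.
The known cells in row 7 total 27, leaving 76 − 27 = 49 for the blank.
The known cells in column 2 total 62, leaving 76 − 62 = 14 for the blank.
The known cells in row 6 total 70, leaving 76 − 70 = 6 for the blank.
The known cells in column 5 total 64, leaving 76 − 64 = 12 for the blank.
The known cells in row 5 total 62, leaving 76 − 62 = 14 for the blank.
The known cells in row 3 total 56, leaving 76 − 56 = 20 for the blank.

d = 49, y = 14, x = 6, p = 12, z = 14, c = 20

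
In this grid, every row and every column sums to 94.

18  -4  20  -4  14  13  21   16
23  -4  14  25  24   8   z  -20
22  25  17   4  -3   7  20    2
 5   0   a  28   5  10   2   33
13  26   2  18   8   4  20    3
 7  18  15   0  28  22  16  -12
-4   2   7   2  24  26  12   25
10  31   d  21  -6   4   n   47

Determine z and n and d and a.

Row 2 has 23 − 4 + 14 + 25 + 24 + 8 − 20 = 70; the blank must be 94 − 70 = 24.
Row 4 has 5 + 0 + 28 + 5 + 10 + 2 + 33 = 83; the blank must be 94 − 83 = 11.
Column 7 has 21 + 24 + 20 + 2 + 20 + 16 + 12 = 115; the blank must be 94 − 115 = -21.
Row 8 has 10 + 31 + 21 − 6 + 4 − 21 + 47 = 86; the blank must be 94 − 86 = 8.

z = 24, n = -21, d = 8, a = 11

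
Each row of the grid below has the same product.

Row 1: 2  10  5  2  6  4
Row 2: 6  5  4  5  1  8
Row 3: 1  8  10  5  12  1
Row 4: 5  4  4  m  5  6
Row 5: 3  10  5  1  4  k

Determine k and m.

k = 8, m = 2

Rows 2 and 3 each multiply to 4800, so every row has product 4800.
Row 5: 3×10×5×1×4 = 600, so the missing entry is 4800 ÷ 600 = 8.
Row 4: 5×4×4×5×6 = 2400, so the missing entry is 4800 ÷ 2400 = 2.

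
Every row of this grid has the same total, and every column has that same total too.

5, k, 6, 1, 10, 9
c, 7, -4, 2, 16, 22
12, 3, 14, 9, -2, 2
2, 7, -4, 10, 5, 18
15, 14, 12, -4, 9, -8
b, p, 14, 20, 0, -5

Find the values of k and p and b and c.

k = 7, p = 0, b = 9, c = -5

Rows 3 and 4 both sum to 38, so that's the common total.
Row 1: 5 + 6 + 1 + 10 + 9 = 31, so its missing entry is 38 − 31 = 7.
Row 2: 7 − 4 + 2 + 16 + 22 = 43, so its missing entry is 38 − 43 = -5.
Column 1: 5 − 5 + 12 + 2 + 15 = 29, so its missing entry is 38 − 29 = 9.
Row 6: 9 + 14 + 20 + 0 − 5 = 38, so its missing entry is 38 − 38 = 0.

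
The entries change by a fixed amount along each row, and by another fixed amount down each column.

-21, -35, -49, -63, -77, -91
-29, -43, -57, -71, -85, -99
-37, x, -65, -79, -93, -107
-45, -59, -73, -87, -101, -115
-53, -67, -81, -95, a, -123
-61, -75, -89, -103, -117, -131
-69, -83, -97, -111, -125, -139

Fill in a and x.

a = -109, x = -51

Along each row the entries change by -14 per step; down each column they change by -8.
Row 5: from -53 at column 1, stepping by -14 to column 5 gives -109.
Row 3: from -37 at column 1, stepping by -14 to column 2 gives -51.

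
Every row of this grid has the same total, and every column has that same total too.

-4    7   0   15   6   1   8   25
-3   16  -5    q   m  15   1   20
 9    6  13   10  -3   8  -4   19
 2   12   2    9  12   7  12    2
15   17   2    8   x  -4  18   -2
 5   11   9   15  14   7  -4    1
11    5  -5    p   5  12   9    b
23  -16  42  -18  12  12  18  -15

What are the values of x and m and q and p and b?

x = 4, m = 8, q = 6, p = 13, b = 8

Rows 1 and 3 both sum to 58, so that's the common total.
Row 5: 15 + 17 + 2 + 8 − 4 + 18 − 2 = 54, so its missing entry is 58 − 54 = 4.
Column 5: 6 − 3 + 12 + 4 + 14 + 5 + 12 = 50, so its missing entry is 58 − 50 = 8.
Column 8: 25 + 20 + 19 + 2 − 2 + 1 − 15 = 50, so its missing entry is 58 − 50 = 8.
Row 7: 11 + 5 − 5 + 5 + 12 + 9 + 8 = 45, so its missing entry is 58 − 45 = 13.
Row 2: -3 + 16 − 5 + 8 + 15 + 1 + 20 = 52, so its missing entry is 58 − 52 = 6.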